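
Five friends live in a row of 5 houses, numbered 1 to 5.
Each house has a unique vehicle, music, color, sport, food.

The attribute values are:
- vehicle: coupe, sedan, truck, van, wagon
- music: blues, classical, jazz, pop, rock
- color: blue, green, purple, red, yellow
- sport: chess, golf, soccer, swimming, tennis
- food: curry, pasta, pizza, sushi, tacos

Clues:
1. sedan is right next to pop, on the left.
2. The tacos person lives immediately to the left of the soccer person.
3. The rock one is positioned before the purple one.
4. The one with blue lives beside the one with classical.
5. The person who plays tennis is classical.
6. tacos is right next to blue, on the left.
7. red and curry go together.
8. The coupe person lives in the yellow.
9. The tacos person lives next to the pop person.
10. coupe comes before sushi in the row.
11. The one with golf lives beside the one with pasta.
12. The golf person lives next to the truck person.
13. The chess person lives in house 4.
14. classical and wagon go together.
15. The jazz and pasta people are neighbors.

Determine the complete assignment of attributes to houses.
Solution:

House | Vehicle | Music | Color | Sport | Food
----------------------------------------------
  1   | sedan | jazz | green | golf | tacos
  2   | truck | pop | blue | soccer | pasta
  3   | wagon | classical | red | tennis | curry
  4   | coupe | rock | yellow | chess | pizza
  5   | van | blues | purple | swimming | sushi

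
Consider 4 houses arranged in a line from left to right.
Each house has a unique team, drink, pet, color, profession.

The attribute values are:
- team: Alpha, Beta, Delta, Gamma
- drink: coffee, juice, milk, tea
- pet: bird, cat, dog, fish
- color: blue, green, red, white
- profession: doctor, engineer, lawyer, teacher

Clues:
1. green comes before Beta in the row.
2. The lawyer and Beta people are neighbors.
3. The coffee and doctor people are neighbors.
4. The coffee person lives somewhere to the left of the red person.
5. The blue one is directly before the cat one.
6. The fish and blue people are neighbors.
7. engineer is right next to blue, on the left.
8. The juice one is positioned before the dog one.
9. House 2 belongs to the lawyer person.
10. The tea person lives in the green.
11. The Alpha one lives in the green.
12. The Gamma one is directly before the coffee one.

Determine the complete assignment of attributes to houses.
Solution:

House | Team | Drink | Pet | Color | Profession
-----------------------------------------------
  1   | Alpha | tea | fish | green | engineer
  2   | Gamma | juice | bird | blue | lawyer
  3   | Beta | coffee | cat | white | teacher
  4   | Delta | milk | dog | red | doctor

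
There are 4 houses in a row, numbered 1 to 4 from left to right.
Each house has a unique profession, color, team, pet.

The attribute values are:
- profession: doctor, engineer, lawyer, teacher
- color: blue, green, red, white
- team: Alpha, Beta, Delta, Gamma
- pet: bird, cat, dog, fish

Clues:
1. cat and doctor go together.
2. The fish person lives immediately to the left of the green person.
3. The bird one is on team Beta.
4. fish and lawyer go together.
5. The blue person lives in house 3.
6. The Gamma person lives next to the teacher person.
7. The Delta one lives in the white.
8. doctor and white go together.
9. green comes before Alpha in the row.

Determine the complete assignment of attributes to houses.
Solution:

House | Profession | Color | Team | Pet
---------------------------------------
  1   | lawyer | red | Gamma | fish
  2   | teacher | green | Beta | bird
  3   | engineer | blue | Alpha | dog
  4   | doctor | white | Delta | cat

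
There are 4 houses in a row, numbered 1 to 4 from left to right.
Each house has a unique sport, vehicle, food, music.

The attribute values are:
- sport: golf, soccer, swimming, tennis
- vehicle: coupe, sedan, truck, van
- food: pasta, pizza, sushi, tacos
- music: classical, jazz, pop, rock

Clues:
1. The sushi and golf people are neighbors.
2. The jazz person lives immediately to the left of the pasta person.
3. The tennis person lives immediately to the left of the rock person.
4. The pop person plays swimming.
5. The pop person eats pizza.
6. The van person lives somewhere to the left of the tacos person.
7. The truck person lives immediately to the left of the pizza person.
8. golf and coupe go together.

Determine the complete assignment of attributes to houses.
Solution:

House | Sport | Vehicle | Food | Music
--------------------------------------
  1   | tennis | van | sushi | jazz
  2   | golf | coupe | pasta | rock
  3   | soccer | truck | tacos | classical
  4   | swimming | sedan | pizza | pop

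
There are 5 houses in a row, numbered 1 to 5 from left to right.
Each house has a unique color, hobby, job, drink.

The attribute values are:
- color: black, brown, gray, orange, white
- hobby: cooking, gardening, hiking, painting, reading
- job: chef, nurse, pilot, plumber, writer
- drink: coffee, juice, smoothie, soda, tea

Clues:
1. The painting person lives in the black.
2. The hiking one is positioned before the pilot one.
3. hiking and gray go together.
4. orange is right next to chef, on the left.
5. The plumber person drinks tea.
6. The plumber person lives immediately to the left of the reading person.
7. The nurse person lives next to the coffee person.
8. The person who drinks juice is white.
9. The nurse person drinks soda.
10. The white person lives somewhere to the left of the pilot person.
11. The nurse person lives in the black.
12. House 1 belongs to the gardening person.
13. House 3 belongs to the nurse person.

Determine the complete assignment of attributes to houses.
Solution:

House | Color | Hobby | Job | Drink
-----------------------------------
  1   | orange | gardening | plumber | tea
  2   | white | reading | chef | juice
  3   | black | painting | nurse | soda
  4   | gray | hiking | writer | coffee
  5   | brown | cooking | pilot | smoothie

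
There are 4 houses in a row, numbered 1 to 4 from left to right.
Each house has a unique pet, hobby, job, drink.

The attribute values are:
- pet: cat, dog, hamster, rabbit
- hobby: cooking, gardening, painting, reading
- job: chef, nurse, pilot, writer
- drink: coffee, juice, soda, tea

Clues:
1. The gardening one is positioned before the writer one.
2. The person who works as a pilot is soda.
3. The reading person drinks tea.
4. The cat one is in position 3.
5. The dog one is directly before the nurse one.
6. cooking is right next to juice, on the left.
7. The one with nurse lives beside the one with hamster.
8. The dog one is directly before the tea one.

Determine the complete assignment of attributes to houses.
Solution:

House | Pet | Hobby | Job | Drink
---------------------------------
  1   | rabbit | cooking | pilot | soda
  2   | dog | gardening | chef | juice
  3   | cat | reading | nurse | tea
  4   | hamster | painting | writer | coffee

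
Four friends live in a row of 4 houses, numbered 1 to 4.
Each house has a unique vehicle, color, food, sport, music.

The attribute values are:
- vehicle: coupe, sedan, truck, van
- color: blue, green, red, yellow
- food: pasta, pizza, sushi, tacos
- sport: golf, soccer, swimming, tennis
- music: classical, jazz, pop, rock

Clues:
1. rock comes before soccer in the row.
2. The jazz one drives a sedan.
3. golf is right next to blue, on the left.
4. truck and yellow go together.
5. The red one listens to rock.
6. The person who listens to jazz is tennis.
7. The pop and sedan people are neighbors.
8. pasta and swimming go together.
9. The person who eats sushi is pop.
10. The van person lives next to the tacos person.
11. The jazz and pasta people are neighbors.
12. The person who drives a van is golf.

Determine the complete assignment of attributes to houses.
Solution:

House | Vehicle | Color | Food | Sport | Music
----------------------------------------------
  1   | van | green | sushi | golf | pop
  2   | sedan | blue | tacos | tennis | jazz
  3   | coupe | red | pasta | swimming | rock
  4   | truck | yellow | pizza | soccer | classical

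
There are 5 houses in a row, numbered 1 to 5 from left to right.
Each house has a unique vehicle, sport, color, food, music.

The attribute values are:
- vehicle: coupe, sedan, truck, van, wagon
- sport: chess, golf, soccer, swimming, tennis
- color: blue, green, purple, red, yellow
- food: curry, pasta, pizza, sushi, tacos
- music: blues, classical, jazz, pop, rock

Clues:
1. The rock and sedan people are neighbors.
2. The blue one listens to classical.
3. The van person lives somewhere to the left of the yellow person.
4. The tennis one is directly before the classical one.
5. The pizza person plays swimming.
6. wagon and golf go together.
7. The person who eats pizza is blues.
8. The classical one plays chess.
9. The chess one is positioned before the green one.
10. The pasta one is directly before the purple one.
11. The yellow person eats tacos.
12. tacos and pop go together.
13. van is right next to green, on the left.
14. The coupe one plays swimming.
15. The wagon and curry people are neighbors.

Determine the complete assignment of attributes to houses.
Solution:

House | Vehicle | Sport | Color | Food | Music
----------------------------------------------
  1   | wagon | golf | red | pasta | rock
  2   | sedan | tennis | purple | curry | jazz
  3   | van | chess | blue | sushi | classical
  4   | coupe | swimming | green | pizza | blues
  5   | truck | soccer | yellow | tacos | pop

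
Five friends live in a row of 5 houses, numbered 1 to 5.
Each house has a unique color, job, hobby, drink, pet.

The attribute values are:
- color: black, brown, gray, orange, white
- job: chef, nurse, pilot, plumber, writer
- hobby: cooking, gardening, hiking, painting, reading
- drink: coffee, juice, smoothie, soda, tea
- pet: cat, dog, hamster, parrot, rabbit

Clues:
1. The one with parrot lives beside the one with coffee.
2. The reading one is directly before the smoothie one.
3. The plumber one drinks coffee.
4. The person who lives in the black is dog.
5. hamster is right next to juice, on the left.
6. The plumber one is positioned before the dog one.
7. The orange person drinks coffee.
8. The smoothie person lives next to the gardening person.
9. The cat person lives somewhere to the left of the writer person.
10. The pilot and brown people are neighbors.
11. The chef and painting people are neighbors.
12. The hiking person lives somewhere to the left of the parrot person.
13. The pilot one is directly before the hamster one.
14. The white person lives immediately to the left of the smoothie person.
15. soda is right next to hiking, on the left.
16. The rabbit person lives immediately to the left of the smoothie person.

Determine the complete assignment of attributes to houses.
Solution:

House | Color | Job | Hobby | Drink | Pet
-----------------------------------------
  1   | white | pilot | reading | soda | rabbit
  2   | brown | nurse | hiking | smoothie | hamster
  3   | gray | chef | gardening | juice | parrot
  4   | orange | plumber | painting | coffee | cat
  5   | black | writer | cooking | tea | dog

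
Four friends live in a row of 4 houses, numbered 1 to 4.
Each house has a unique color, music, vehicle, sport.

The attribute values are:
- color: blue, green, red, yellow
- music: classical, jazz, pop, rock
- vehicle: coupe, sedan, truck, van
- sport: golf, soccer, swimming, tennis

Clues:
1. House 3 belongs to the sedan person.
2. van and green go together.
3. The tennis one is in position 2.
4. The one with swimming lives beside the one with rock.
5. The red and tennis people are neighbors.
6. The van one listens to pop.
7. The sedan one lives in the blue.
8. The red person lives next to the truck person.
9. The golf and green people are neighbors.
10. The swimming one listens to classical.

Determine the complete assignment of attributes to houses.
Solution:

House | Color | Music | Vehicle | Sport
---------------------------------------
  1   | red | classical | coupe | swimming
  2   | yellow | rock | truck | tennis
  3   | blue | jazz | sedan | golf
  4   | green | pop | van | soccer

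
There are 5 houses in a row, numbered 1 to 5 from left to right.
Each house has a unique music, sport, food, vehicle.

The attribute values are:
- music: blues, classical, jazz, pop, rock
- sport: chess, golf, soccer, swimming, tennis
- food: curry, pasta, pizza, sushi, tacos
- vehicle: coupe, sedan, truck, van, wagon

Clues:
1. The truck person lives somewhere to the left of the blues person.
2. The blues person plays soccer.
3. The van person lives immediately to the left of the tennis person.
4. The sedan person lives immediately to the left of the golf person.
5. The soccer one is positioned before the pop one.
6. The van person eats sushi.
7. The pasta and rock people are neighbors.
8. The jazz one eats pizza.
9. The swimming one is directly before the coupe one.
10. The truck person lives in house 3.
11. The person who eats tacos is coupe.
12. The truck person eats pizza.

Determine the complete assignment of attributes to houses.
Solution:

House | Music | Sport | Food | Vehicle
--------------------------------------
  1   | classical | swimming | pasta | sedan
  2   | rock | golf | tacos | coupe
  3   | jazz | chess | pizza | truck
  4   | blues | soccer | sushi | van
  5   | pop | tennis | curry | wagon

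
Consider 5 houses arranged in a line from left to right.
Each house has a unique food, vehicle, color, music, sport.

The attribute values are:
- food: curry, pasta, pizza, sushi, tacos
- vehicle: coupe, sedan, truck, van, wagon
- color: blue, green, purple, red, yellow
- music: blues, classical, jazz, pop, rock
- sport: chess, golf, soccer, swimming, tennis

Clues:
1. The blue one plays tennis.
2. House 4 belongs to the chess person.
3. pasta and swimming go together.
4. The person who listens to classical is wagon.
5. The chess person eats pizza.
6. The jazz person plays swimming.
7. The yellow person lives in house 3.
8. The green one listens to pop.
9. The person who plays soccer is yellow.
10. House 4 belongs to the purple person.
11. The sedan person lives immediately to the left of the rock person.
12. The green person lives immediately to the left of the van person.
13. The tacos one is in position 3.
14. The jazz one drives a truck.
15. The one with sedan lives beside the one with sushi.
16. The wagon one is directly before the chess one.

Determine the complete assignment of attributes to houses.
Solution:

House | Food | Vehicle | Color | Music | Sport
----------------------------------------------
  1   | curry | sedan | green | pop | golf
  2   | sushi | van | blue | rock | tennis
  3   | tacos | wagon | yellow | classical | soccer
  4   | pizza | coupe | purple | blues | chess
  5   | pasta | truck | red | jazz | swimming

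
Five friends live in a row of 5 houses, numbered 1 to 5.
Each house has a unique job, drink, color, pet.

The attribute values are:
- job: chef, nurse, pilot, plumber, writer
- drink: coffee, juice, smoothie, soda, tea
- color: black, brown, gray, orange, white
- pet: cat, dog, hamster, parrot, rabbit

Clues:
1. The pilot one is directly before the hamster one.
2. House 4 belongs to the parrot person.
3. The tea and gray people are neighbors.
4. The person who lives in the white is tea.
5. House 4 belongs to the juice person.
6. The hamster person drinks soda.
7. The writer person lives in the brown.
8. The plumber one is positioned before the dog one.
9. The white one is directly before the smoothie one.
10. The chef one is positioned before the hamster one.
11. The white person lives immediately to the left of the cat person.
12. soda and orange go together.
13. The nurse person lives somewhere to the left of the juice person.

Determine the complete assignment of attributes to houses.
Solution:

House | Job | Drink | Color | Pet
---------------------------------
  1   | chef | tea | white | rabbit
  2   | pilot | smoothie | gray | cat
  3   | nurse | soda | orange | hamster
  4   | plumber | juice | black | parrot
  5   | writer | coffee | brown | dog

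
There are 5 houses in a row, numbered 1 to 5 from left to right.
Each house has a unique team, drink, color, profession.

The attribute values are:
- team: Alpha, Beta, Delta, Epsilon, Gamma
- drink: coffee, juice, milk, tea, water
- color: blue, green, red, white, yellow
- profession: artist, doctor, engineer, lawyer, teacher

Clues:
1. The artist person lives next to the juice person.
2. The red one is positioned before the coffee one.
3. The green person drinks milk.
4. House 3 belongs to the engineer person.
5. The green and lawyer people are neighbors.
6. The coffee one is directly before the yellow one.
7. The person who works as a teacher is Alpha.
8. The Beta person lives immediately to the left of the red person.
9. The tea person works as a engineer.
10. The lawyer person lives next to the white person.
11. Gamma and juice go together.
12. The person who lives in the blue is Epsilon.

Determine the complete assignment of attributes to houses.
Solution:

House | Team | Drink | Color | Profession
-----------------------------------------
  1   | Beta | milk | green | artist
  2   | Gamma | juice | red | lawyer
  3   | Delta | tea | white | engineer
  4   | Epsilon | coffee | blue | doctor
  5   | Alpha | water | yellow | teacher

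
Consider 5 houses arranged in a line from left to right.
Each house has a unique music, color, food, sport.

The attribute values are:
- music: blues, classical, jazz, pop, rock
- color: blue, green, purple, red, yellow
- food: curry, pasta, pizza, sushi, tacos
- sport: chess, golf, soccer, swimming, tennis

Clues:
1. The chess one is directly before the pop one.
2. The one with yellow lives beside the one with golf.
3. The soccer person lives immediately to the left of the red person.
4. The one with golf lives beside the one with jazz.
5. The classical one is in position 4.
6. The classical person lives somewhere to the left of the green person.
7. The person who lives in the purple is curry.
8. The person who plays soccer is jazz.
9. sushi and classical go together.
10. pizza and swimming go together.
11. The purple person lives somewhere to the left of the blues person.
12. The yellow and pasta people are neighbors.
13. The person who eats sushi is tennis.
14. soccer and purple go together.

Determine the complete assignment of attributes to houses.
Solution:

House | Music | Color | Food | Sport
------------------------------------
  1   | rock | yellow | tacos | chess
  2   | pop | blue | pasta | golf
  3   | jazz | purple | curry | soccer
  4   | classical | red | sushi | tennis
  5   | blues | green | pizza | swimming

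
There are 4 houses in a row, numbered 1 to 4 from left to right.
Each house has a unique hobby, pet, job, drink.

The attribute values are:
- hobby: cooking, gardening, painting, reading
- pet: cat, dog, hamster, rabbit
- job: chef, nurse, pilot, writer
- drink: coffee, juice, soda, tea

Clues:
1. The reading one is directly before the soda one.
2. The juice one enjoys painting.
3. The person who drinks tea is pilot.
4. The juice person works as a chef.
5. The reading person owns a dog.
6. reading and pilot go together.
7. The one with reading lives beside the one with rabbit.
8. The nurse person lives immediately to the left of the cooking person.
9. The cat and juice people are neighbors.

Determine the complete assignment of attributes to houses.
Solution:

House | Hobby | Pet | Job | Drink
---------------------------------
  1   | reading | dog | pilot | tea
  2   | gardening | rabbit | nurse | soda
  3   | cooking | cat | writer | coffee
  4   | painting | hamster | chef | juice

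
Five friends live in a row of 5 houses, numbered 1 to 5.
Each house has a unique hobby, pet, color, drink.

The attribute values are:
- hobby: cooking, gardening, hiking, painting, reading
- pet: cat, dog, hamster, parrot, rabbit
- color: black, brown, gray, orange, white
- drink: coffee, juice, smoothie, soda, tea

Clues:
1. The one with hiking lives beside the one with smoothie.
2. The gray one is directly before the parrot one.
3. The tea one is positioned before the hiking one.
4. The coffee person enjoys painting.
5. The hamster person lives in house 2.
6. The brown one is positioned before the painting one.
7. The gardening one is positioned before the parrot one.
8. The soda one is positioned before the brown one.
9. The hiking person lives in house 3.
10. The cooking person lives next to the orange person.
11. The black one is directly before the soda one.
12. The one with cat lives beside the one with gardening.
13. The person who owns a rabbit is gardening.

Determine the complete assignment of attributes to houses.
Solution:

House | Hobby | Pet | Color | Drink
-----------------------------------
  1   | cooking | dog | black | tea
  2   | reading | hamster | orange | soda
  3   | hiking | cat | brown | juice
  4   | gardening | rabbit | gray | smoothie
  5   | painting | parrot | white | coffee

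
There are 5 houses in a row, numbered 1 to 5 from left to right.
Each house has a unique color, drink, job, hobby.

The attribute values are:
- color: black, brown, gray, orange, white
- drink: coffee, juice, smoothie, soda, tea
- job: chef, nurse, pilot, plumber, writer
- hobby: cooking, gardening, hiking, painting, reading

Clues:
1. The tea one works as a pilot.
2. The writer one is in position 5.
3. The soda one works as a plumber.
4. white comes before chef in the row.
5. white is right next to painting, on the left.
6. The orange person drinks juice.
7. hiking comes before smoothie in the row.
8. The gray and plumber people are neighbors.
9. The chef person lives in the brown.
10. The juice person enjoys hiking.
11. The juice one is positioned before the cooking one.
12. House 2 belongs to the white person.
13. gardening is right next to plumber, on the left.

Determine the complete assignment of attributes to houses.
Solution:

House | Color | Drink | Job | Hobby
-----------------------------------
  1   | gray | tea | pilot | gardening
  2   | white | soda | plumber | reading
  3   | brown | coffee | chef | painting
  4   | orange | juice | nurse | hiking
  5   | black | smoothie | writer | cooking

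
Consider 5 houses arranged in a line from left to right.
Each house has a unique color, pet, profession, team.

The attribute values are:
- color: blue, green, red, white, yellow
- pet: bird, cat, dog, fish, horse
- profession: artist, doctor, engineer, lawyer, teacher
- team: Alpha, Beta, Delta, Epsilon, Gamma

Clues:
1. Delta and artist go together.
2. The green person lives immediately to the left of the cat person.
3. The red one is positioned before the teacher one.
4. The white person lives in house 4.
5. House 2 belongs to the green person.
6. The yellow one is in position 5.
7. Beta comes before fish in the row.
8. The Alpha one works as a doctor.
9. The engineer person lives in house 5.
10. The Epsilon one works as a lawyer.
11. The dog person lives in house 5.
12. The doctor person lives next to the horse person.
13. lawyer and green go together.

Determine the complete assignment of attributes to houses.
Solution:

House | Color | Pet | Profession | Team
---------------------------------------
  1   | red | bird | doctor | Alpha
  2   | green | horse | lawyer | Epsilon
  3   | blue | cat | teacher | Beta
  4   | white | fish | artist | Delta
  5   | yellow | dog | engineer | Gamma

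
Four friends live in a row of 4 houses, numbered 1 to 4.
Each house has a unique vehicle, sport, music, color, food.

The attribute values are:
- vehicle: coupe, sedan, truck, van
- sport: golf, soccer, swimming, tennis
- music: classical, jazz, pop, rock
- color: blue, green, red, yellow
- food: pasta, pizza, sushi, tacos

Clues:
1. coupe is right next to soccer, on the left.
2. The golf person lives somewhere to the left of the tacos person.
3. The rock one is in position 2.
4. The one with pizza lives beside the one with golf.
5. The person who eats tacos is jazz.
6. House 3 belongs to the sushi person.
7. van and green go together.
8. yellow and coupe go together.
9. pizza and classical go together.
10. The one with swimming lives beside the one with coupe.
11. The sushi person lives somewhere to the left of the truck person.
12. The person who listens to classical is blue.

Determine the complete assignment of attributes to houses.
Solution:

House | Vehicle | Sport | Music | Color | Food
----------------------------------------------
  1   | sedan | swimming | classical | blue | pizza
  2   | coupe | golf | rock | yellow | pasta
  3   | van | soccer | pop | green | sushi
  4   | truck | tennis | jazz | red | tacos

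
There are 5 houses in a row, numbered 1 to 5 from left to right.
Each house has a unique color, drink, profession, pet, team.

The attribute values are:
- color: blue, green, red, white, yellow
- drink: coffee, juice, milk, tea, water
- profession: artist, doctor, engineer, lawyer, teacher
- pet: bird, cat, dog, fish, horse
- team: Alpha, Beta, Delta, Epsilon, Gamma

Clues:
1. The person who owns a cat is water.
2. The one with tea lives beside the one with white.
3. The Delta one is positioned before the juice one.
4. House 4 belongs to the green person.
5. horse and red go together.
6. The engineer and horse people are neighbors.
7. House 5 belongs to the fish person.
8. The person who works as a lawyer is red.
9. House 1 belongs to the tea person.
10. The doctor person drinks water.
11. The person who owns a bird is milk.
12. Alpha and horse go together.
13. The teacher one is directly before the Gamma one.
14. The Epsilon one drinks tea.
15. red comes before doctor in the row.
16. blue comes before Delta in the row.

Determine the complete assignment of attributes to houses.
Solution:

House | Color | Drink | Profession | Pet | Team
-----------------------------------------------
  1   | blue | tea | teacher | dog | Epsilon
  2   | white | milk | engineer | bird | Gamma
  3   | red | coffee | lawyer | horse | Alpha
  4   | green | water | doctor | cat | Delta
  5   | yellow | juice | artist | fish | Beta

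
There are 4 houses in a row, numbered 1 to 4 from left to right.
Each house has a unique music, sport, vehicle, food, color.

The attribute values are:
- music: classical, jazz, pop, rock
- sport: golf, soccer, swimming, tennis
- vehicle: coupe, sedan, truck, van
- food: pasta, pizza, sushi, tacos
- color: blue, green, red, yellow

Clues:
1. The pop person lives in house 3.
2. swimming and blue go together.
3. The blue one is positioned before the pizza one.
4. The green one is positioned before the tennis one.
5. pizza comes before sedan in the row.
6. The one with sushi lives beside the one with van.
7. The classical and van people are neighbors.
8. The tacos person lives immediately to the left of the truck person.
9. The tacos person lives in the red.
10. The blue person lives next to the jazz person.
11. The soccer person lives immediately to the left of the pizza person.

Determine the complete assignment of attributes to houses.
Solution:

House | Music | Sport | Vehicle | Food | Color
----------------------------------------------
  1   | classical | swimming | coupe | sushi | blue
  2   | jazz | soccer | van | tacos | red
  3   | pop | golf | truck | pizza | green
  4   | rock | tennis | sedan | pasta | yellow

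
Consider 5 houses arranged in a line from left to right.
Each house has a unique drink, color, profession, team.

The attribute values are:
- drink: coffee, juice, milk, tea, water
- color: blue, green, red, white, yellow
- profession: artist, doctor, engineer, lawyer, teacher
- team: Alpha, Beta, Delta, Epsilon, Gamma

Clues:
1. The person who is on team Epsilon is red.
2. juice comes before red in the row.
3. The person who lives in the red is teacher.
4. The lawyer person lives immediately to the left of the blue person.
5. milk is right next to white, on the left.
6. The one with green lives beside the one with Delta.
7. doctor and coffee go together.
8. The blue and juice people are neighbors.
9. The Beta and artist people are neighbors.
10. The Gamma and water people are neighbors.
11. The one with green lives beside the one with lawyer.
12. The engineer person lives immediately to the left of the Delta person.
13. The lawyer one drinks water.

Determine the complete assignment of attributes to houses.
Solution:

House | Drink | Color | Profession | Team
-----------------------------------------
  1   | milk | green | engineer | Gamma
  2   | water | white | lawyer | Delta
  3   | coffee | blue | doctor | Beta
  4   | juice | yellow | artist | Alpha
  5   | tea | red | teacher | Epsilon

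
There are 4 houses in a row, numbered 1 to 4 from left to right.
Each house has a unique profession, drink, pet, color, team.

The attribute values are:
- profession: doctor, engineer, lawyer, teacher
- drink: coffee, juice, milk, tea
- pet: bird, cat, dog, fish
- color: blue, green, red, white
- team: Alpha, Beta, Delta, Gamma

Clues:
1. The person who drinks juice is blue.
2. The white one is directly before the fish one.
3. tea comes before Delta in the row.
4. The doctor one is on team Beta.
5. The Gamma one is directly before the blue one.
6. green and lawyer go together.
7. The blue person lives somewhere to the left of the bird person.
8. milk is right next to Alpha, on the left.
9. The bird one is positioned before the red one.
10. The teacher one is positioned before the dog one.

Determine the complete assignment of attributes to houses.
Solution:

House | Profession | Drink | Pet | Color | Team
-----------------------------------------------
  1   | teacher | tea | cat | white | Gamma
  2   | doctor | juice | fish | blue | Beta
  3   | lawyer | milk | bird | green | Delta
  4   | engineer | coffee | dog | red | Alpha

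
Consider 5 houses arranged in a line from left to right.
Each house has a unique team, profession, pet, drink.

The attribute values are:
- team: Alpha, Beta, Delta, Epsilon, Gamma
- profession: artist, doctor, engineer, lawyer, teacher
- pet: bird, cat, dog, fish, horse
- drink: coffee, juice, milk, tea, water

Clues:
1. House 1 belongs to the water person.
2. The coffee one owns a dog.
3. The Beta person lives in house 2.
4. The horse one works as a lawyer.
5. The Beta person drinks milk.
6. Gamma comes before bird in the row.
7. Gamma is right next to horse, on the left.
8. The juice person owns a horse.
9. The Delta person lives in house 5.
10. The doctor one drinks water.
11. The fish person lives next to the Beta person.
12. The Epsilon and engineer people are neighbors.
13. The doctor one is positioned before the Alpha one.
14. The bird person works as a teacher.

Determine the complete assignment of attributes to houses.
Solution:

House | Team | Profession | Pet | Drink
---------------------------------------
  1   | Epsilon | doctor | fish | water
  2   | Beta | engineer | cat | milk
  3   | Gamma | artist | dog | coffee
  4   | Alpha | lawyer | horse | juice
  5   | Delta | teacher | bird | tea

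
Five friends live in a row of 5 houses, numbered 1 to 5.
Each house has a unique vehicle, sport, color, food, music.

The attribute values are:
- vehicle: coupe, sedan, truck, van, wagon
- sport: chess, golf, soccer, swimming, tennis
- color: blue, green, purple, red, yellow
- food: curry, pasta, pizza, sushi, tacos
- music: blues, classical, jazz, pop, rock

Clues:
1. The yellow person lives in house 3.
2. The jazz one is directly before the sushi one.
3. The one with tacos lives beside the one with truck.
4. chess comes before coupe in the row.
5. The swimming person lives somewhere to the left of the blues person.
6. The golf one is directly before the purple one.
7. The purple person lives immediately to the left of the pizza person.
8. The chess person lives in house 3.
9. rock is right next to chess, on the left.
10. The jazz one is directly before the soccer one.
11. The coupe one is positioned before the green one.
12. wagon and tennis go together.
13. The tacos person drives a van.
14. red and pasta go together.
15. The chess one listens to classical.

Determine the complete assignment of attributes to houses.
Solution:

House | Vehicle | Sport | Color | Food | Music
----------------------------------------------
  1   | van | golf | blue | tacos | jazz
  2   | truck | soccer | purple | sushi | rock
  3   | sedan | chess | yellow | pizza | classical
  4   | coupe | swimming | red | pasta | pop
  5   | wagon | tennis | green | curry | blues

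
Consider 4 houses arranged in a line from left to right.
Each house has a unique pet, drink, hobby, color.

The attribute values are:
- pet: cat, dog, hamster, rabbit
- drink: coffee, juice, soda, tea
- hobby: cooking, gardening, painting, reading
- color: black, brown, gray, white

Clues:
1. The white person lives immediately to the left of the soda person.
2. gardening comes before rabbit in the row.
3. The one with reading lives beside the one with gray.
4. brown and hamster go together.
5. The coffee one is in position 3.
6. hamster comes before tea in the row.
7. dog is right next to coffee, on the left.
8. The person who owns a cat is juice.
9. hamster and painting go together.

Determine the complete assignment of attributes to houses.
Solution:

House | Pet | Drink | Hobby | Color
-----------------------------------
  1   | cat | juice | reading | white
  2   | dog | soda | gardening | gray
  3   | hamster | coffee | painting | brown
  4   | rabbit | tea | cooking | black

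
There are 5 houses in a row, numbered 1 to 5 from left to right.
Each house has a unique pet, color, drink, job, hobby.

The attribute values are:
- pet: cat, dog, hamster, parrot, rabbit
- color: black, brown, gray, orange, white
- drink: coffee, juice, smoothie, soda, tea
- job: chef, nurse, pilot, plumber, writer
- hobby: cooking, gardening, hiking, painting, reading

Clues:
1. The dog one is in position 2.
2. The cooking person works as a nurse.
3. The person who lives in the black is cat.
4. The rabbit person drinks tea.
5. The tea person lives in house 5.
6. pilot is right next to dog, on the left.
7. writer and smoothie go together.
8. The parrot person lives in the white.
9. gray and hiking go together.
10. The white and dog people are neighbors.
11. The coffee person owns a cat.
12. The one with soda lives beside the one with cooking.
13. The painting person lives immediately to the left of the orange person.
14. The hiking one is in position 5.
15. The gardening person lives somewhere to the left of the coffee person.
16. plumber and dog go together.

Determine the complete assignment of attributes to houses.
Solution:

House | Pet | Color | Drink | Job | Hobby
-----------------------------------------
  1   | parrot | white | juice | pilot | painting
  2   | dog | orange | soda | plumber | gardening
  3   | cat | black | coffee | nurse | cooking
  4   | hamster | brown | smoothie | writer | reading
  5   | rabbit | gray | tea | chef | hiking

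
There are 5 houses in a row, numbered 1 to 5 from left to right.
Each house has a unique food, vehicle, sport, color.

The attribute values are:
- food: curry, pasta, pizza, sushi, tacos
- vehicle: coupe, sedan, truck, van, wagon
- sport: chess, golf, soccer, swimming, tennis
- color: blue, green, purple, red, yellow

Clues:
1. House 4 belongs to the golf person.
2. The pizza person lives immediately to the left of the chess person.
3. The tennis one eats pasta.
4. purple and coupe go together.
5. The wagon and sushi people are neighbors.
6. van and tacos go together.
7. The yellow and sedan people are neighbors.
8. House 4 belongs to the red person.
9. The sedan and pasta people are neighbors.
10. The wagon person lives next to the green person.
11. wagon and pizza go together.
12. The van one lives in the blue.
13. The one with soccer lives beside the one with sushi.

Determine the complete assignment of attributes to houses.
Solution:

House | Food | Vehicle | Sport | Color
--------------------------------------
  1   | pizza | wagon | soccer | yellow
  2   | sushi | sedan | chess | green
  3   | pasta | coupe | tennis | purple
  4   | curry | truck | golf | red
  5   | tacos | van | swimming | blue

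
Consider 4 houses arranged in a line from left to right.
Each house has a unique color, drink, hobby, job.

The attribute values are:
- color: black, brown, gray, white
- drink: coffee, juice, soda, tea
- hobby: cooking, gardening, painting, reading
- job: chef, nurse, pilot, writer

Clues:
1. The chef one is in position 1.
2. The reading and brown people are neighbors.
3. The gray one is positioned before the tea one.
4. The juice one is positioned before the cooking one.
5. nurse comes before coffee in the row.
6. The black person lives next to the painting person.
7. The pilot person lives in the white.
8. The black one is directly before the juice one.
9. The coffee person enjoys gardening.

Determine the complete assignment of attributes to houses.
Solution:

House | Color | Drink | Hobby | Job
-----------------------------------
  1   | black | soda | reading | chef
  2   | brown | juice | painting | nurse
  3   | gray | coffee | gardening | writer
  4   | white | tea | cooking | pilot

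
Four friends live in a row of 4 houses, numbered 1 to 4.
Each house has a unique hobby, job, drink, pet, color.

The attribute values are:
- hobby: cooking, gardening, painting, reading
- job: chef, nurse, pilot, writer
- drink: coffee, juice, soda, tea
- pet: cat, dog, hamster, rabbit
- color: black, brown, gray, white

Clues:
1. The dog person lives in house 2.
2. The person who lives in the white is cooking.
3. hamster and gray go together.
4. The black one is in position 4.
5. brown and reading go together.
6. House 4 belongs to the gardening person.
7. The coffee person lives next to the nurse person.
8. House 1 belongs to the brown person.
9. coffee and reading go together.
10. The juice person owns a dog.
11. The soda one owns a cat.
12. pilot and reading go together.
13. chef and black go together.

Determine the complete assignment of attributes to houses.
Solution:

House | Hobby | Job | Drink | Pet | Color
-----------------------------------------
  1   | reading | pilot | coffee | rabbit | brown
  2   | cooking | nurse | juice | dog | white
  3   | painting | writer | tea | hamster | gray
  4   | gardening | chef | soda | cat | black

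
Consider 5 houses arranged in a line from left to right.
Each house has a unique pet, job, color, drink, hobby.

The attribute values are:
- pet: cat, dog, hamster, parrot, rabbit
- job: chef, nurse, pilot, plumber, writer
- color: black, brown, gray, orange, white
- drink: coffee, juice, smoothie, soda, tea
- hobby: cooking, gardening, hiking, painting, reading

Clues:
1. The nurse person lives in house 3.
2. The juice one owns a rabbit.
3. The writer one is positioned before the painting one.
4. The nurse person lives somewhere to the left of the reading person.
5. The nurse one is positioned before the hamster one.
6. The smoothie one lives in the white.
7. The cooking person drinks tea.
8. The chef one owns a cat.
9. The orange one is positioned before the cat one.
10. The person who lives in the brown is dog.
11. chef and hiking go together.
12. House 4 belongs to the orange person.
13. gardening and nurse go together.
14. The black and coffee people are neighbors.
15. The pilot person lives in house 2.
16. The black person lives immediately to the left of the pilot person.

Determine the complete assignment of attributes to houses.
Solution:

House | Pet | Job | Color | Drink | Hobby
-----------------------------------------
  1   | parrot | writer | black | tea | cooking
  2   | dog | pilot | brown | coffee | painting
  3   | rabbit | nurse | gray | juice | gardening
  4   | hamster | plumber | orange | soda | reading
  5   | cat | chef | white | smoothie | hiking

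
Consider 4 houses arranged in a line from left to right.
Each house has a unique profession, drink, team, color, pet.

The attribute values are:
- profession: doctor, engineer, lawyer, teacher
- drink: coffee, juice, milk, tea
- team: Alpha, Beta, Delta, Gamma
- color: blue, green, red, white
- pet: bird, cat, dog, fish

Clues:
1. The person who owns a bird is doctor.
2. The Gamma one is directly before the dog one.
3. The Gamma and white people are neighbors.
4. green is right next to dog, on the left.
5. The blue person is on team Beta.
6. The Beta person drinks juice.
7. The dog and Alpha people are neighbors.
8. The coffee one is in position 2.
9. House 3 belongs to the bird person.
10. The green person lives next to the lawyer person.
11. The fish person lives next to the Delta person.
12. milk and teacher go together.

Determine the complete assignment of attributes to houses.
Solution:

House | Profession | Drink | Team | Color | Pet
-----------------------------------------------
  1   | teacher | milk | Gamma | green | fish
  2   | lawyer | coffee | Delta | white | dog
  3   | doctor | tea | Alpha | red | bird
  4   | engineer | juice | Beta | blue | cat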